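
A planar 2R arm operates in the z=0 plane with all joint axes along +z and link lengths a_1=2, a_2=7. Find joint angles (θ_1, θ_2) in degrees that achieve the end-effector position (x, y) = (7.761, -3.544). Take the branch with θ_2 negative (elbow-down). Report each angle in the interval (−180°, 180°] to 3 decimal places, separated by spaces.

cos θ_2 = (72.7931−2²−7²)/(2·2·7) = 0.7069; θ_2 = -45.0172° (elbow-down)
β = atan2(-3.5440,7.7610) = -24.5434°; ψ = atan2(-4.9512,6.9483) = -35.4731°
θ_1 = β − ψ = 10.9297°

10.930 -45.017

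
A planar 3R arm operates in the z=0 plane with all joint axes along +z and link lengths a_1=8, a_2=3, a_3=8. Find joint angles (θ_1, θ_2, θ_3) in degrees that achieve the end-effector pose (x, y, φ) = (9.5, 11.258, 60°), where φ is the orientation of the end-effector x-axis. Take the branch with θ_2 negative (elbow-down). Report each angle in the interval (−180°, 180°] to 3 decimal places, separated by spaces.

59.998 -120.004 120.006

wrist centre = target − a_3·(cos φ, sin φ) = (5.5000, 4.3298)
cos θ_2 = (48.9971−8²−3²)/(2·8·3) = -0.5001; θ_2 = -120.0039° (elbow-down)
β = atan2(4.3298,5.5000) = 38.2111°; ψ = atan2(-2.5980,6.4998) = -21.7865°
θ_1 = β − ψ = 59.9976°
θ_3 = φ − θ_1 − θ_2 = 120.0063° (wrapped to (-180°,180°])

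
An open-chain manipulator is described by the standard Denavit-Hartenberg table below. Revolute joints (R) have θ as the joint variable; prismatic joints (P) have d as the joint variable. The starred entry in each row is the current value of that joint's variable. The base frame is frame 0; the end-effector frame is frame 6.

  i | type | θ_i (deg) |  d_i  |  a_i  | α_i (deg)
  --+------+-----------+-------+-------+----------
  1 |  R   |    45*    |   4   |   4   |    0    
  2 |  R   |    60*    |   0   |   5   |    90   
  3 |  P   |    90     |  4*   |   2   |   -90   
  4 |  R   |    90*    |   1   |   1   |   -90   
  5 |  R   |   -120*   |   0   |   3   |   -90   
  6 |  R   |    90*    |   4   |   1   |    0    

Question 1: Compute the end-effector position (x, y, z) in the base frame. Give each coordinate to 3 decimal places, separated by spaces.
3.984 2.519 7.000

after link 1: o_1 = (2.8284, 2.8284, 4.0000)
after link 2: o_2 = (1.5343, 7.6581, 4.0000)
after link 3: o_3 = (5.3980, 8.6933, 6.0000)
after link 4: o_4 = (4.6909, 7.4686, 6.0000)
after link 5: o_5 = (6.8122, 5.3473, 6.0000)
after link 6: o_6 = (3.9838, 2.5188, 7.0000)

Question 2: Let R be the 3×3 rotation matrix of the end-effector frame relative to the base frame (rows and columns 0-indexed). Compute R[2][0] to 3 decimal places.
1.000

End-effector x-axis (col 0 of R) = (-0.0000,0.0000,1.0000)
R[2][0] = 1.0000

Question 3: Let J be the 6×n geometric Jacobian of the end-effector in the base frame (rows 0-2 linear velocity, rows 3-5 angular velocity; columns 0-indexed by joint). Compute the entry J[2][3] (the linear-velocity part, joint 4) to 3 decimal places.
-2.964

axis z_3 = (0.2588,-0.9659,0.0000); lever o_n−o_3 = (-1.4142,-6.1745,1.0000)
cross product → J_v[:, 3] = (-0.9659,-0.2588,-2.9641)
J_ω[:, 3] = z_3
entry J[2][3] = -2.9641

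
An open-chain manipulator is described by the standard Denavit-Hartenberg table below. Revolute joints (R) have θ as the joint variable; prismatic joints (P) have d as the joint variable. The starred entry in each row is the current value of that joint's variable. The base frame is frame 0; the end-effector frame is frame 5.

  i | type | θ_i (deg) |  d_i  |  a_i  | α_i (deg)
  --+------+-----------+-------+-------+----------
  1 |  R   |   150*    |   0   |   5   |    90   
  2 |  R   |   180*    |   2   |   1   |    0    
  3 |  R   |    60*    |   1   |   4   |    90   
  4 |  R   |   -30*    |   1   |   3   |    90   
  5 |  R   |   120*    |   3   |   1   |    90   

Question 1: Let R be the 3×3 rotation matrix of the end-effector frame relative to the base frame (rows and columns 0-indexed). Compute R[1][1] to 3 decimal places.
-0.625

End-effector y-axis (col 1 of R) = (-0.6495,-0.6250,0.4330)
R[1][1] = -0.6250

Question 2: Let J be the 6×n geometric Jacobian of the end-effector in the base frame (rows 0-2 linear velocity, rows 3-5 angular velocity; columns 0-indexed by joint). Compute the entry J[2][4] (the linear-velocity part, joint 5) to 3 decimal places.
axis z_4 = (-0.6495,-0.6250,0.4330); lever o_n−o_4 = (-1.3615,-1.9252,2.1071)
cross product → J_v[:, 4] = (-0.4833,0.7790,0.3995)
J_ω[:, 4] = z_4
entry J[2][4] = 0.3995

0.400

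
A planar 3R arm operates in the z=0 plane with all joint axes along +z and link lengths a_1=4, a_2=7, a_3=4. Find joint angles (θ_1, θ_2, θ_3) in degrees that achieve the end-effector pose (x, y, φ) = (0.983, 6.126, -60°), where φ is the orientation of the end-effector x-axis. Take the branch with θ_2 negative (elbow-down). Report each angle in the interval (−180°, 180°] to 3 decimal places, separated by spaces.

wrist centre = target − a_3·(cos φ, sin φ) = (-1.0170, 9.5901)
cos θ_2 = (93.0043−4²−7²)/(2·4·7) = 0.5001; θ_2 = -59.9949° (elbow-down)
β = atan2(9.5901,-1.0170) = 96.0534°; ψ = atan2(-6.0619,7.5005) = -38.9448°
θ_1 = β − ψ = 134.9982°
θ_3 = φ − θ_1 − θ_2 = -135.0033° (wrapped to (-180°,180°])

134.998 -59.995 -135.003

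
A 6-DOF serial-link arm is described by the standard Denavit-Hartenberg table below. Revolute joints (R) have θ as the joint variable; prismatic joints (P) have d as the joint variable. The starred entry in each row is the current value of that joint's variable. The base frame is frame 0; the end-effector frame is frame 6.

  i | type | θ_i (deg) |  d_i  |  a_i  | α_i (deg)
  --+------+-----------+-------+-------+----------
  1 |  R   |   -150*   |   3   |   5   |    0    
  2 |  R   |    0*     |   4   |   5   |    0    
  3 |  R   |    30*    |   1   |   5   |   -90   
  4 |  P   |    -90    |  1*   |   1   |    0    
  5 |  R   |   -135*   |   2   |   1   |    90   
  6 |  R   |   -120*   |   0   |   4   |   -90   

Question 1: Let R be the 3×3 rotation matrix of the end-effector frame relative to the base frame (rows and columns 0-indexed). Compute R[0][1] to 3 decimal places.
0.354

End-effector y-axis (col 1 of R) = (0.3536,0.6124,0.7071)
R[0][1] = 0.3536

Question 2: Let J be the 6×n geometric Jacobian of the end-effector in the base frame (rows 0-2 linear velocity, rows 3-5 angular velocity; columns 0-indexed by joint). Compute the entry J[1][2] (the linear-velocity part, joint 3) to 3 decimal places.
-3.255

axis z_2 = (0.0000,0.0000,1.0000); lever o_n−o_2 = (-3.2555,-4.7104,2.7071)
cross product → J_v[:, 2] = (4.7104,-3.2555,0.0000)
J_ω[:, 2] = z_2
entry J[1][2] = -3.2555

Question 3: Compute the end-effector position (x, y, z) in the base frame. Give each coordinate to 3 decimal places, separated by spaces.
after link 1: o_1 = (-4.3301, -2.5000, 3.0000)
after link 2: o_2 = (-8.6603, -5.0000, 7.0000)
after link 3: o_3 = (-11.1603, -9.3301, 8.0000)
after link 4: o_4 = (-10.2942, -9.8301, 9.0000)
after link 5: o_5 = (-8.2086, -10.2178, 8.2929)
after link 6: o_6 = (-11.9157, -9.7104, 9.7071)

-11.916 -9.710 9.707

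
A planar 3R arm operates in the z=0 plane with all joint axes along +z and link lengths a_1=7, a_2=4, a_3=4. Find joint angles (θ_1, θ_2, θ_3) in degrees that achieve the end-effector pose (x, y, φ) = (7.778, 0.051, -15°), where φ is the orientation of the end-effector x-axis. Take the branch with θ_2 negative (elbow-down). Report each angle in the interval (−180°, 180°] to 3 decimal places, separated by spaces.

45.003 -150.002 89.999

wrist centre = target − a_3·(cos φ, sin φ) = (3.9143, 1.0863)
cos θ_2 = (16.5017−7²−4²)/(2·7·4) = -0.8660; θ_2 = -150.0018° (elbow-down)
β = atan2(1.0863,3.9143) = 15.5101°; ψ = atan2(-1.9999,3.5358) = -29.4928°
θ_1 = β − ψ = 45.0029°
θ_3 = φ − θ_1 − θ_2 = 89.9988° (wrapped to (-180°,180°])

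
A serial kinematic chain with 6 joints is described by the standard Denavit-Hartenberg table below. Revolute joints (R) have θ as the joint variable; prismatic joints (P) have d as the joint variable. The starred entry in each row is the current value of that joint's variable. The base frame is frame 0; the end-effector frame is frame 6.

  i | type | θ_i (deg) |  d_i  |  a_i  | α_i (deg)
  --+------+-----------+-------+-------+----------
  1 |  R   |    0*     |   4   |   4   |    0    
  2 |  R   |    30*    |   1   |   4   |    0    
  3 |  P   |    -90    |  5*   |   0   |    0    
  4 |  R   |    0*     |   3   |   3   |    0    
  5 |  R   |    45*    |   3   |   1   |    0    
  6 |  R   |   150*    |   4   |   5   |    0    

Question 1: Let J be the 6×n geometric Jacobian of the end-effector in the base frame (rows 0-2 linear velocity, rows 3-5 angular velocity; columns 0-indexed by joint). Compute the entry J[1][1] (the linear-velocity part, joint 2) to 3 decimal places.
axis z_1 = (0.0000,0.0000,1.0000); lever o_n−o_1 = (2.3945,2.6786,16.0000)
cross product → J_v[:, 1] = (-2.6786,2.3945,0.0000)
J_ω[:, 1] = z_1
entry J[1][1] = 2.3945

2.394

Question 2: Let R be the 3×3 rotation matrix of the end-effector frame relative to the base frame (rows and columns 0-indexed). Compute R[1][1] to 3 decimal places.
End-effector y-axis (col 1 of R) = (-0.7071,-0.7071,0.0000)
R[1][1] = -0.7071

-0.707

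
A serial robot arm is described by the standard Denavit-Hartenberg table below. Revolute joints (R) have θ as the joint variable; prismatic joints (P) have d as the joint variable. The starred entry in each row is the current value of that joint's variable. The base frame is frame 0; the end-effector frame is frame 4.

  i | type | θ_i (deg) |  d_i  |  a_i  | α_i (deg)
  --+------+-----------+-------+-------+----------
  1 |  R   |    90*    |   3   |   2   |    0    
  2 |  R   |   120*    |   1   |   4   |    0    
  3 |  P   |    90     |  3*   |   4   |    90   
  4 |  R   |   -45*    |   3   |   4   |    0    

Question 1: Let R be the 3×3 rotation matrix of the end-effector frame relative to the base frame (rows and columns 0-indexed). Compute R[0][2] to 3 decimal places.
-0.866

End-effector z-axis (col 2 of R) = (-0.8660,-0.5000,0.0000)
R[0][2] = -0.8660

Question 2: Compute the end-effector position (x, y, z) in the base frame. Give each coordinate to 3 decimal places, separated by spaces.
-2.648 -7.414 4.172

after link 1: o_1 = (0.0000, 2.0000, 3.0000)
after link 2: o_2 = (-3.4641, 0.0000, 4.0000)
after link 3: o_3 = (-1.4641, -3.4641, 7.0000)
after link 4: o_4 = (-2.6480, -7.4136, 4.1716)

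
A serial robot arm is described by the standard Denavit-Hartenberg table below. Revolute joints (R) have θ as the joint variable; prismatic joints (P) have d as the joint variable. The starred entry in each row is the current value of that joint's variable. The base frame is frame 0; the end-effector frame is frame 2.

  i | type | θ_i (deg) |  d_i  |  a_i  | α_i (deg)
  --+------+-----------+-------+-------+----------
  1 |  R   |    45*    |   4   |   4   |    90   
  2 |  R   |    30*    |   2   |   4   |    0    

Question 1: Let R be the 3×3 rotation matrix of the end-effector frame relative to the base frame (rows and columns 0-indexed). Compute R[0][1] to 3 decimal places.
End-effector y-axis (col 1 of R) = (-0.3536,-0.3536,0.8660)
R[0][1] = -0.3536

-0.354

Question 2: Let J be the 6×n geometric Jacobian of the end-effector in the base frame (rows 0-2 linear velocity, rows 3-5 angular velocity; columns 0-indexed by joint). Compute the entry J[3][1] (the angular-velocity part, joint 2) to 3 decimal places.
0.707

axis z_1 = (0.7071,-0.7071,0.0000); lever o_n−o_1 = (3.8637,1.0353,2.0000)
cross product → J_v[:, 1] = (-1.4142,-1.4142,3.4641)
J_ω[:, 1] = z_1
entry J[3][1] = 0.7071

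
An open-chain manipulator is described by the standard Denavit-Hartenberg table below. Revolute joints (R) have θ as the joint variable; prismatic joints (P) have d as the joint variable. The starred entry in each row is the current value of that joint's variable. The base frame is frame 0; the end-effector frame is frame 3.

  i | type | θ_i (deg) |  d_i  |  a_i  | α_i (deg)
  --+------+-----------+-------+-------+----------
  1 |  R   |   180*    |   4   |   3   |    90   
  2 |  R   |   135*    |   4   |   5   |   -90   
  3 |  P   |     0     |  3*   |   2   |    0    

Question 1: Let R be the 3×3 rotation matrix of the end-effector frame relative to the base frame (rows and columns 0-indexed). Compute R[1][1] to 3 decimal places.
End-effector y-axis (col 1 of R) = (-0.0000,-1.0000,-0.0000)
R[1][1] = -1.0000

-1.000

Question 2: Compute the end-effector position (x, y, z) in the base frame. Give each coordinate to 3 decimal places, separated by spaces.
after link 1: o_1 = (-3.0000, 0.0000, 4.0000)
after link 2: o_2 = (0.5355, 4.0000, 7.5355)
after link 3: o_3 = (4.0711, 4.0000, 6.8284)

4.071 4.000 6.828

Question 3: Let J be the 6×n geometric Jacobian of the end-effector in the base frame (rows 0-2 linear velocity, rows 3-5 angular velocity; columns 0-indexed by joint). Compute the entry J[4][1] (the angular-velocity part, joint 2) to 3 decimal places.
axis z_1 = (0.0000,1.0000,0.0000); lever o_n−o_1 = (7.0711,4.0000,2.8284)
cross product → J_v[:, 1] = (2.8284,0.0000,-7.0711)
J_ω[:, 1] = z_1
entry J[4][1] = 1.0000

1.000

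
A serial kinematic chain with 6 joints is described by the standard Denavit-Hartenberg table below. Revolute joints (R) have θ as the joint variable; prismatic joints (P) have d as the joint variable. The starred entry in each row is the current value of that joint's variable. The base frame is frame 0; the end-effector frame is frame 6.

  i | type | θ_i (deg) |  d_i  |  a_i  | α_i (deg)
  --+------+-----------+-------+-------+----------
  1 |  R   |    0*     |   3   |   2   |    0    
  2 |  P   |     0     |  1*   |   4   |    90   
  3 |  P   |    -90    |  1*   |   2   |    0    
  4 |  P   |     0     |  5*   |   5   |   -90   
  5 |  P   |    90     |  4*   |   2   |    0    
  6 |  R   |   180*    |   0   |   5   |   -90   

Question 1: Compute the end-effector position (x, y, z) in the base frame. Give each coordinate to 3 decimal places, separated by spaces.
after link 1: o_1 = (2.0000, 0.0000, 3.0000)
after link 2: o_2 = (6.0000, 0.0000, 4.0000)
after link 3: o_3 = (6.0000, -1.0000, 2.0000)
after link 4: o_4 = (6.0000, -6.0000, -3.0000)
after link 5: o_5 = (10.0000, -4.0000, -3.0000)
after link 6: o_6 = (10.0000, -9.0000, -3.0000)

10.000 -9.000 -3.000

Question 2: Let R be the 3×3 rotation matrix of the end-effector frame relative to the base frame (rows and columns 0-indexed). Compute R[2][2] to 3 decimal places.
-1.000

End-effector z-axis (col 2 of R) = (0.0000,-0.0000,-1.0000)
R[2][2] = -1.0000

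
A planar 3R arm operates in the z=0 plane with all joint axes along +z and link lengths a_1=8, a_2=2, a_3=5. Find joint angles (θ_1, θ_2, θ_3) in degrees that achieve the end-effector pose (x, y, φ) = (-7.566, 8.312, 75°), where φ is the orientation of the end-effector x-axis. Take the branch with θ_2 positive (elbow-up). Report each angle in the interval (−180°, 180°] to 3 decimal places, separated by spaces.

150.000 44.998 -119.998

wrist centre = target − a_3·(cos φ, sin φ) = (-8.8601, 3.4824)
cos θ_2 = (90.6282−8²−2²)/(2·8·2) = 0.7071; θ_2 = 44.9980° (elbow-up)
β = atan2(3.4824,-8.8601) = 158.5432°; ψ = atan2(1.4142,9.4143) = 8.5428°
θ_1 = β − ψ = 150.0004°
θ_3 = φ − θ_1 − θ_2 = -119.9984° (wrapped to (-180°,180°])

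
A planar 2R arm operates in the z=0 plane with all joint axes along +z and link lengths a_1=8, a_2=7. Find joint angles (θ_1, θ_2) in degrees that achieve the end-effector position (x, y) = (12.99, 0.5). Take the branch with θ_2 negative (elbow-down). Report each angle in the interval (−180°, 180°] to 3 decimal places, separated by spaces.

cos θ_2 = (168.9901−8²−7²)/(2·8·7) = 0.4999; θ_2 = -60.0058° (elbow-down)
β = atan2(0.5000,12.9900) = 2.2043°; ψ = atan2(-6.0625,11.4994) = -27.7984°
θ_1 = β − ψ = 30.0027°

30.003 -60.006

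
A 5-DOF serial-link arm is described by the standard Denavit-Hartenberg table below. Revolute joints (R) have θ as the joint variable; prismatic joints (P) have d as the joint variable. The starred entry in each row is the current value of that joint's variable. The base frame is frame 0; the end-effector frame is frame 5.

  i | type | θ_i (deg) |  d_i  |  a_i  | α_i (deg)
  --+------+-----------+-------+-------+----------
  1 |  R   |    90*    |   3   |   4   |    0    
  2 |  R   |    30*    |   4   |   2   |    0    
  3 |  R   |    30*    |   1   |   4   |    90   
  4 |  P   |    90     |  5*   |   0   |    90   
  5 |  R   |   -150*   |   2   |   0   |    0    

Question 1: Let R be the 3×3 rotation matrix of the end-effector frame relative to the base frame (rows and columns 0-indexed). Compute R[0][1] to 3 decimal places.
-0.433

End-effector y-axis (col 1 of R) = (-0.4330,-0.7500,0.5000)
R[0][1] = -0.4330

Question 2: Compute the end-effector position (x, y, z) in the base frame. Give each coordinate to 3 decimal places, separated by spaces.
-3.696 13.062 8.000

after link 1: o_1 = (0.0000, 4.0000, 3.0000)
after link 2: o_2 = (-1.0000, 5.7321, 7.0000)
after link 3: o_3 = (-4.4641, 7.7321, 8.0000)
after link 4: o_4 = (-1.9641, 12.0622, 8.0000)
after link 5: o_5 = (-3.6962, 13.0622, 8.0000)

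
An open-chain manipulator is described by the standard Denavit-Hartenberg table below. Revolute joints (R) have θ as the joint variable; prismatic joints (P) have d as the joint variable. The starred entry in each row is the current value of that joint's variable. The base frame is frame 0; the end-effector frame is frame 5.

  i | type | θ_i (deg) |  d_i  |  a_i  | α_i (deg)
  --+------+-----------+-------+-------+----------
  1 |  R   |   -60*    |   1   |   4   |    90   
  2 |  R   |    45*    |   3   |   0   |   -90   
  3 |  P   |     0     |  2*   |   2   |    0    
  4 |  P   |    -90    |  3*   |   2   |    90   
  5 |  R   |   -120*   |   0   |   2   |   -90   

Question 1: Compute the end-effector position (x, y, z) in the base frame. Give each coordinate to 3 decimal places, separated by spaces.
after link 1: o_1 = (2.0000, -3.4641, 1.0000)
after link 2: o_2 = (-0.5981, -4.9641, 1.0000)
after link 3: o_3 = (-0.5981, -4.9641, 3.8284)
after link 4: o_4 = (-3.3908, -4.1270, 5.9497)
after link 5: o_5 = (-1.9124, -4.6876, 4.7250)

-1.912 -4.688 4.725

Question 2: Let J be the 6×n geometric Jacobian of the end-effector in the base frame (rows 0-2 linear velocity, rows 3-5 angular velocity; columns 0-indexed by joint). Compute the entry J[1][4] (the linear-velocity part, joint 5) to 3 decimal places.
-1.478

axis z_4 = (-0.3536,0.6124,-0.7071); lever o_n−o_4 = (1.4784,-0.5607,-1.2247)
cross product → J_v[:, 4] = (-1.1464,-1.4784,-0.7071)
J_ω[:, 4] = z_4
entry J[1][4] = -1.4784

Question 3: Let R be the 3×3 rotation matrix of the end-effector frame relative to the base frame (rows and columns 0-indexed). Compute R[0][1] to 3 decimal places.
End-effector y-axis (col 1 of R) = (0.3536,-0.6124,0.7071)
R[0][1] = 0.3536

0.354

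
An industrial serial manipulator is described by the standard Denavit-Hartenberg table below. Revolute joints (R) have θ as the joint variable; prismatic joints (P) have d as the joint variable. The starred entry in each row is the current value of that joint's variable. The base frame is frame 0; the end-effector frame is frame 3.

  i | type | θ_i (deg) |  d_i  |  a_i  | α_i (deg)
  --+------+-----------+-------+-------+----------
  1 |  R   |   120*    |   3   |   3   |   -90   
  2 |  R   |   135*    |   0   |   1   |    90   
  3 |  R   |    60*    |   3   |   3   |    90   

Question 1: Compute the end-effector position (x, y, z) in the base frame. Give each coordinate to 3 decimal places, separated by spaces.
-3.927 1.605 -0.889

after link 1: o_1 = (-1.5000, 2.5981, 3.0000)
after link 2: o_2 = (-1.1464, 1.9857, 2.2929)
after link 3: o_3 = (-3.9268, 1.6052, -0.8891)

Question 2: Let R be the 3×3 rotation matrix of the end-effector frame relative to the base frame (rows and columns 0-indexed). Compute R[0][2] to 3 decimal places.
0.739

End-effector z-axis (col 2 of R) = (0.7392,-0.2803,-0.6124)
R[0][2] = 0.7392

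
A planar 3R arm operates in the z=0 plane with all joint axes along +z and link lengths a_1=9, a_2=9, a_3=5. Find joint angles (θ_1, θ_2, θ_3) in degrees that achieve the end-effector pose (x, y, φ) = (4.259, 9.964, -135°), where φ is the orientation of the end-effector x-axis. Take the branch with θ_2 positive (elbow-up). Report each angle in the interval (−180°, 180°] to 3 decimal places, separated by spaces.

wrist centre = target − a_3·(cos φ, sin φ) = (7.7945, 13.4995)
cos θ_2 = (242.9922−9²−9²)/(2·9·9) = 0.5000; θ_2 = 60.0032° (elbow-up)
β = atan2(13.4995,7.7945) = 59.9982°; ψ = atan2(7.7945,13.4996) = 30.0016°
θ_1 = β − ψ = 29.9966°
θ_3 = φ − θ_1 − θ_2 = 135.0002° (wrapped to (-180°,180°])

29.997 60.003 135.000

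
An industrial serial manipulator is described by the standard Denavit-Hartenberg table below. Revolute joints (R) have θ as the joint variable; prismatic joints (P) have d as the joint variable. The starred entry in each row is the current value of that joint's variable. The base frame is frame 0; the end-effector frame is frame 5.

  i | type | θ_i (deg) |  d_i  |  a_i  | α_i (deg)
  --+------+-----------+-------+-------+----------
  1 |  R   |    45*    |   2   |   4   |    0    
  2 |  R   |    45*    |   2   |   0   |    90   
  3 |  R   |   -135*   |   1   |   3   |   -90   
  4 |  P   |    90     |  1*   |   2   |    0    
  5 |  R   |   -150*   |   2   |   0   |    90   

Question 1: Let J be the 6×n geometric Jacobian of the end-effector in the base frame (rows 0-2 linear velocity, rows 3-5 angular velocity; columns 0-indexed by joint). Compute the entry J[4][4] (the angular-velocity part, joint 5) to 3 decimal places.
0.707

axis z_4 = (0.0000,0.7071,-0.7071); lever o_n−o_4 = (0.0000,1.4142,-1.4142)
cross product → J_v[:, 4] = (0.0000,0.0000,0.0000)
J_ω[:, 4] = z_4
entry J[4][4] = 0.7071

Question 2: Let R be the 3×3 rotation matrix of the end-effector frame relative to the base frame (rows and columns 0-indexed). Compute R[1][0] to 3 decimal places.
End-effector x-axis (col 0 of R) = (0.8660,-0.3536,-0.3536)
R[1][0] = -0.3536

-0.354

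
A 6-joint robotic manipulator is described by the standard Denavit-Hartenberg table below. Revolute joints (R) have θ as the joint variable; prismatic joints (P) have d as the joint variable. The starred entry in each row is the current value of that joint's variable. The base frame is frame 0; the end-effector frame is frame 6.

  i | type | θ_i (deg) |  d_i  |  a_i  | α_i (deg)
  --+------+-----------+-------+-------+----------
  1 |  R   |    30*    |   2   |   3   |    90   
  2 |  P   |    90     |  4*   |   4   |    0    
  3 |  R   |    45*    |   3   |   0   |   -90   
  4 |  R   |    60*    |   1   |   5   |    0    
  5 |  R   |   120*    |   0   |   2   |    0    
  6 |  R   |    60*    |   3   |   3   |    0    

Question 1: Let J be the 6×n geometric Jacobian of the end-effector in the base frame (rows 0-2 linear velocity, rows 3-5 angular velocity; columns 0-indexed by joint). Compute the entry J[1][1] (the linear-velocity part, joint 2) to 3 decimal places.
prismatic axis z_1 = (0.5000,-0.8660,0.0000)
J_v[:, 1] = z_1; J_ω[:, 1] = (0,0,0)
entry J[1][1] = -0.8660

-0.866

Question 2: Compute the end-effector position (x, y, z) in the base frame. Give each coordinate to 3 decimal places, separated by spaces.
3.395 -4.123 2.464

after link 1: o_1 = (2.5981, 1.5000, 2.0000)
after link 2: o_2 = (4.5981, -1.9641, 6.0000)
after link 3: o_3 = (6.0981, -4.5622, 6.0000)
after link 4: o_4 = (1.7897, -2.0496, 7.0607)
after link 5: o_5 = (3.0145, -1.3425, 5.6464)
after link 6: o_6 = (3.3949, -4.1228, 2.4645)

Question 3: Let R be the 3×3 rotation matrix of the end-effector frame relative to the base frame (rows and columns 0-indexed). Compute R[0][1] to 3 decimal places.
-0.280

End-effector y-axis (col 1 of R) = (-0.2803,-0.7392,0.6124)
R[0][1] = -0.2803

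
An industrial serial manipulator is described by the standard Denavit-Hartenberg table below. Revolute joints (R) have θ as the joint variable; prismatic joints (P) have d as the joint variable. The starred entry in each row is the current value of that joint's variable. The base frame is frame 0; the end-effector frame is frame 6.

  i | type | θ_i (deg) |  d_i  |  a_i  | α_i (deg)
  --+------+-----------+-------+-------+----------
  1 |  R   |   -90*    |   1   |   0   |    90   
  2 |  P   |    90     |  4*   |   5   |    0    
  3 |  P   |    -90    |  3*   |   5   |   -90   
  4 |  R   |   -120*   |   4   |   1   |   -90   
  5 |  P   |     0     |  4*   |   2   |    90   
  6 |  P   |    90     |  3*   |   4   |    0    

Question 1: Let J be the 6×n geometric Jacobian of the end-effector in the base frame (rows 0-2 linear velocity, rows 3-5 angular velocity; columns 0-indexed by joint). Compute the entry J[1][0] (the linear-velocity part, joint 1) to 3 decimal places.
-13.598

axis z_0 = ẑ; lever o_n−o_0 = (-13.5981,-10.4282,13.0000)
cross product → J_v[:, 0] = (10.4282,-13.5981,0.0000)
J_ω[:, 0] = z_0
entry J[1][0] = -13.5981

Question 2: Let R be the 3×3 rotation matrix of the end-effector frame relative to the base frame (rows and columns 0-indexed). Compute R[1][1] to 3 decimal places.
End-effector y-axis (col 1 of R) = (0.8660,-0.5000,0.0000)
R[1][1] = -0.5000

-0.500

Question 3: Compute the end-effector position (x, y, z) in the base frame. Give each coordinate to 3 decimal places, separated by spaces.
-13.598 -10.428 13.000

after link 1: o_1 = (0.0000, 0.0000, 1.0000)
after link 2: o_2 = (-4.0000, -0.0000, 6.0000)
after link 3: o_3 = (-7.0000, -5.0000, 6.0000)
after link 4: o_4 = (-7.8660, -4.5000, 10.0000)
after link 5: o_5 = (-11.5981, -6.9641, 10.0000)
after link 6: o_6 = (-13.5981, -10.4282, 13.0000)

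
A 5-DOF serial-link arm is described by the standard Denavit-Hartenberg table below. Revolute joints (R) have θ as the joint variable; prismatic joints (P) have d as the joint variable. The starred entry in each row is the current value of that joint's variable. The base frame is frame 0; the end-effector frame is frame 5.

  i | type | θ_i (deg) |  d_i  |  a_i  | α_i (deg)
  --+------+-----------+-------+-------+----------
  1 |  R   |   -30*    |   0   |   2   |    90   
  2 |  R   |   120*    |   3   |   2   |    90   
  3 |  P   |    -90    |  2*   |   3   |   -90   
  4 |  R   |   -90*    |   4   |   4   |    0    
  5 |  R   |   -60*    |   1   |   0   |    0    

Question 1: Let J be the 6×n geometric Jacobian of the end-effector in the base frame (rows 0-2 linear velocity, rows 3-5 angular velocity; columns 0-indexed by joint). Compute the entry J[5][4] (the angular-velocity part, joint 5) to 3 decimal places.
axis z_4 = (-0.4330,0.2500,0.8660); lever o_n−o_4 = (-0.4330,0.2500,0.8660)
cross product → J_v[:, 4] = (0.0000,0.0000,0.0000)
J_ω[:, 4] = z_4
entry J[5][4] = 0.8660

0.866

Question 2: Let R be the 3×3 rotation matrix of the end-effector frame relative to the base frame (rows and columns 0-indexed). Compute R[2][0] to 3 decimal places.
0.250

End-effector x-axis (col 0 of R) = (-0.0580,-0.9665,0.2500)
R[2][0] = 0.2500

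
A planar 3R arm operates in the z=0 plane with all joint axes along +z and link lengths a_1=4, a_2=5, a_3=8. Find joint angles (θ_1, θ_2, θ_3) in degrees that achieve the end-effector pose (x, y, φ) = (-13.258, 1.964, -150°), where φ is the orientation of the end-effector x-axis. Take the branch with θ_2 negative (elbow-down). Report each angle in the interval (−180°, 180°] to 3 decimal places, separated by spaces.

wrist centre = target − a_3·(cos φ, sin φ) = (-6.3298, 5.9640)
cos θ_2 = (75.6356−4²−5²)/(2·4·5) = 0.8659; θ_2 = -30.0154° (elbow-down)
β = atan2(5.9640,-6.3298) = 136.7043°; ψ = atan2(-2.5012,8.3295) = -16.7140°
θ_1 = β − ψ = 153.4183°
θ_3 = φ − θ_1 − θ_2 = 86.5972° (wrapped to (-180°,180°])

153.418 -30.015 86.597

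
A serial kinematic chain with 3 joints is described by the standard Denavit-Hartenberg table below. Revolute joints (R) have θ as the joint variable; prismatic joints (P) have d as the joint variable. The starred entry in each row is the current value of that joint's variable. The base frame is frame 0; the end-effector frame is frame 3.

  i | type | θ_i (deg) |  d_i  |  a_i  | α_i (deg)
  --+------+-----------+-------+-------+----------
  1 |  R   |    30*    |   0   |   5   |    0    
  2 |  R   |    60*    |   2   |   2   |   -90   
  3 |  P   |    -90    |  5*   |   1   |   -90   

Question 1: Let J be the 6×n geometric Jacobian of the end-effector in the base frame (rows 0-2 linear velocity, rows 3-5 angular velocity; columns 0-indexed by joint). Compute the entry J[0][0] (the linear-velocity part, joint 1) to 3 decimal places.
-4.500

axis z_0 = ẑ; lever o_n−o_0 = (-0.6699,4.5000,3.0000)
cross product → J_v[:, 0] = (-4.5000,-0.6699,0.0000)
J_ω[:, 0] = z_0
entry J[0][0] = -4.5000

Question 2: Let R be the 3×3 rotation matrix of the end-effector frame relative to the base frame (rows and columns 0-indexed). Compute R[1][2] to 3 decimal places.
1.000

End-effector z-axis (col 2 of R) = (0.0000,1.0000,-0.0000)
R[1][2] = 1.0000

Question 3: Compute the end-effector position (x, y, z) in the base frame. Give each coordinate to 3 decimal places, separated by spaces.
-0.670 4.500 3.000

after link 1: o_1 = (4.3301, 2.5000, 0.0000)
after link 2: o_2 = (4.3301, 4.5000, 2.0000)
after link 3: o_3 = (-0.6699, 4.5000, 3.0000)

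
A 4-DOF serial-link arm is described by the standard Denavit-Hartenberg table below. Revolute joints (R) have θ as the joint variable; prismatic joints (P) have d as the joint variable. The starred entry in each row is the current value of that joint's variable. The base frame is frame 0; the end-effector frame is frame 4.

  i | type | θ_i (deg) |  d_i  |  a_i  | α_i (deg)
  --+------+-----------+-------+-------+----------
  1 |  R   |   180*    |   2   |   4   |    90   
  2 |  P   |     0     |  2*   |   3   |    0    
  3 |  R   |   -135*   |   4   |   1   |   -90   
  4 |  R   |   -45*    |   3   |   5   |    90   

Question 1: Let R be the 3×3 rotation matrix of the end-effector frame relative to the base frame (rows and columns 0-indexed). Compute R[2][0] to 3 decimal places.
-0.500

End-effector x-axis (col 0 of R) = (0.5000,0.7071,-0.5000)
R[2][0] = -0.5000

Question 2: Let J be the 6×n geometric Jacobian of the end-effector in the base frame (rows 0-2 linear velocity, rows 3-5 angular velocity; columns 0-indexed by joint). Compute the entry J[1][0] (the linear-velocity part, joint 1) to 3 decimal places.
-5.914

axis z_0 = ẑ; lever o_n−o_0 = (-5.9142,9.5355,-3.3284)
cross product → J_v[:, 0] = (-9.5355,-5.9142,0.0000)
J_ω[:, 0] = z_0
entry J[1][0] = -5.9142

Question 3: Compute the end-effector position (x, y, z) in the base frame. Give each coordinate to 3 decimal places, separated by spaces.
-5.914 9.536 -3.328

after link 1: o_1 = (-4.0000, 0.0000, 2.0000)
after link 2: o_2 = (-7.0000, 2.0000, 2.0000)
after link 3: o_3 = (-6.2929, 6.0000, 1.2929)
after link 4: o_4 = (-5.9142, 9.5355, -3.3284)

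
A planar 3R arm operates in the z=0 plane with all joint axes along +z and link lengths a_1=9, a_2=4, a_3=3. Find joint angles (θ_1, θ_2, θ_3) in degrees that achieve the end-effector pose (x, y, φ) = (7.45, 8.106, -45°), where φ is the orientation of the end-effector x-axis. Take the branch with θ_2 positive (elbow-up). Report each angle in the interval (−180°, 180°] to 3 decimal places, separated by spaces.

wrist centre = target − a_3·(cos φ, sin φ) = (5.3287, 10.2273)
cos θ_2 = (132.9929−9²−4²)/(2·9·4) = 0.4999; θ_2 = 60.0065° (elbow-up)
β = atan2(10.2273,5.3287) = 62.4794°; ψ = atan2(3.4643,10.9996) = 17.4818°
θ_1 = β − ψ = 44.9976°
θ_3 = φ − θ_1 − θ_2 = -150.0041° (wrapped to (-180°,180°])

44.998 60.007 -150.004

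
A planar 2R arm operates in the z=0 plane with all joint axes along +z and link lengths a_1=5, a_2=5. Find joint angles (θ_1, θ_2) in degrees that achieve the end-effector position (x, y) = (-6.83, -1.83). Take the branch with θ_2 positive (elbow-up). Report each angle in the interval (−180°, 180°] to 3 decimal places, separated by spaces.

cos θ_2 = (49.9978−5²−5²)/(2·5·5) = -0.0000; θ_2 = 90.0025° (elbow-up)
β = atan2(-1.8300,-6.8300) = -165.0007°; ψ = atan2(5.0000,4.9998) = 45.0013°
θ_1 = β − ψ = -210.0020°

149.998 90.003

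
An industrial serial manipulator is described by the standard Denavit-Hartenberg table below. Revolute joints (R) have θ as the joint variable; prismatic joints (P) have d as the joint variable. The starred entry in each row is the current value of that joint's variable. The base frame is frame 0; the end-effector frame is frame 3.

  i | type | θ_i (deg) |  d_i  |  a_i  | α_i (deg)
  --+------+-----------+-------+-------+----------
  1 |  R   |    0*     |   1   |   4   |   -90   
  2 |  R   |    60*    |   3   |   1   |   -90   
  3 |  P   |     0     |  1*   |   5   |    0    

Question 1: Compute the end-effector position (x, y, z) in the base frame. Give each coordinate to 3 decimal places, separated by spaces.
6.134 3.000 -4.696

after link 1: o_1 = (4.0000, 0.0000, 1.0000)
after link 2: o_2 = (4.5000, 3.0000, 0.1340)
after link 3: o_3 = (6.1340, 3.0000, -4.6962)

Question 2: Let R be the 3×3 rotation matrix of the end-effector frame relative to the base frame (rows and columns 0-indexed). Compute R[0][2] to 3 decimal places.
-0.866

End-effector z-axis (col 2 of R) = (-0.8660,0.0000,-0.5000)
R[0][2] = -0.8660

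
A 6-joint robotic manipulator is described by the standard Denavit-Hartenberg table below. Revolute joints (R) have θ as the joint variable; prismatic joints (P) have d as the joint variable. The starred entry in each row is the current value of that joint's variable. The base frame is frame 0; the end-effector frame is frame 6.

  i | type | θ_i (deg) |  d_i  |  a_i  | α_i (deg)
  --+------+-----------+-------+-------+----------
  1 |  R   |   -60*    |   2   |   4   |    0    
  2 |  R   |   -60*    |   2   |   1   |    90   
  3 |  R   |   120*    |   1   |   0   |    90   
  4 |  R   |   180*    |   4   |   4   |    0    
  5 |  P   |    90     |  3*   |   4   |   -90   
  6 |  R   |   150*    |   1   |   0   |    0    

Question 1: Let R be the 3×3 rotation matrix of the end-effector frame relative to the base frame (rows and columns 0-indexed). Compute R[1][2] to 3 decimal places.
0.433

End-effector z-axis (col 2 of R) = (0.2500,0.4330,0.8660)
R[1][2] = 0.4330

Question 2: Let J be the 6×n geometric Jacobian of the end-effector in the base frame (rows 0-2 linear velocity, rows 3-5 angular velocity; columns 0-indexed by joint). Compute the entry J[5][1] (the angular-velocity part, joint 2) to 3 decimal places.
1.000

axis z_1 = (0.0000,0.0000,1.0000); lever o_n−o_1 = (-1.6830,-8.9151,2.9019)
cross product → J_v[:, 1] = (8.9151,-1.6830,0.0000)
J_ω[:, 1] = z_1
entry J[5][1] = 1.0000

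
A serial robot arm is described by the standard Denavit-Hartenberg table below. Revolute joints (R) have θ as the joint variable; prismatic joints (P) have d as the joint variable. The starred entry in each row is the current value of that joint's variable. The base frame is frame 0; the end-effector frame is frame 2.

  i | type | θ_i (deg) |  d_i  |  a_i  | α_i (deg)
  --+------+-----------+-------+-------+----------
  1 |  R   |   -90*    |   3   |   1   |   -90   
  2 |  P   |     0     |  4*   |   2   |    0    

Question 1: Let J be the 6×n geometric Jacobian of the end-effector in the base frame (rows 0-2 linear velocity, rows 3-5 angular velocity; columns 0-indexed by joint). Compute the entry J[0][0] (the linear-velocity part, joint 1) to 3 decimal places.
axis z_0 = ẑ; lever o_n−o_0 = (4.0000,-3.0000,3.0000)
cross product → J_v[:, 0] = (3.0000,4.0000,-0.0000)
J_ω[:, 0] = z_0
entry J[0][0] = 3.0000

3.000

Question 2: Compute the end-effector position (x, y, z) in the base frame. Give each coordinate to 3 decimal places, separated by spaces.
after link 1: o_1 = (0.0000, -1.0000, 3.0000)
after link 2: o_2 = (4.0000, -3.0000, 3.0000)

4.000 -3.000 3.000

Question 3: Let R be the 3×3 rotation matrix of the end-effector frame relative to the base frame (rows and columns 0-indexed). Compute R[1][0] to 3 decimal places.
-1.000

End-effector x-axis (col 0 of R) = (0.0000,-1.0000,0.0000)
R[1][0] = -1.0000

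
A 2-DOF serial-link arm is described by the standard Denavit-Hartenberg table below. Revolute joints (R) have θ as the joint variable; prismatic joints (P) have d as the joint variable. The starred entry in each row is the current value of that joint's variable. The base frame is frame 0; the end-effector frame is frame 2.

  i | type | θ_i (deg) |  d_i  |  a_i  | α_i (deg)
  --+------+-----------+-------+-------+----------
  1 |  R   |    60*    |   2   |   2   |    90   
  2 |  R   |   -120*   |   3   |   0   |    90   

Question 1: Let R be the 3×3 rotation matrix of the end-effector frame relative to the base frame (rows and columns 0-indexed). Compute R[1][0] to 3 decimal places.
End-effector x-axis (col 0 of R) = (-0.2500,-0.4330,-0.8660)
R[1][0] = -0.4330

-0.433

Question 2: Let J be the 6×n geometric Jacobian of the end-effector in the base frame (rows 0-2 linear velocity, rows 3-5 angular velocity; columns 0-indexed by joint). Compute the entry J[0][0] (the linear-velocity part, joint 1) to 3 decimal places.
axis z_0 = ẑ; lever o_n−o_0 = (3.5981,0.2321,2.0000)
cross product → J_v[:, 0] = (-0.2321,3.5981,0.0000)
J_ω[:, 0] = z_0
entry J[0][0] = -0.2321

-0.232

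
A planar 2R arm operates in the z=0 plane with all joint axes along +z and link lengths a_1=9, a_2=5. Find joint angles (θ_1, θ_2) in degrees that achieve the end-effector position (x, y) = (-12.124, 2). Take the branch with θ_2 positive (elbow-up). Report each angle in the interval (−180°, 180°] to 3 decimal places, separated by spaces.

cos θ_2 = (150.9914−9²−5²)/(2·9·5) = 0.4999; θ_2 = 60.0063° (elbow-up)
β = atan2(2.0000,-12.1240) = 170.6327°; ψ = atan2(4.3304,11.4995) = 20.6350°
θ_1 = β − ψ = 149.9977°

149.998 60.006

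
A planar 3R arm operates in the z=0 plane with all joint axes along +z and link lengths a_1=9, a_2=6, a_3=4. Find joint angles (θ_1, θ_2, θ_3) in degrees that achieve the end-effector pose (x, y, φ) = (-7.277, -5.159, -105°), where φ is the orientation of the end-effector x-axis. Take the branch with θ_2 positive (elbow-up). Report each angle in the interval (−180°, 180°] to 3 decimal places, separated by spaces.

wrist centre = target − a_3·(cos φ, sin φ) = (-6.2417, -1.2953)
cos θ_2 = (40.6369−9²−6²)/(2·9·6) = -0.7071; θ_2 = 134.9967° (elbow-up)
β = atan2(-1.2953,-6.2417) = -168.2763°; ψ = atan2(4.2429,4.7576) = 41.7269°
θ_1 = β − ψ = -210.0032°
θ_3 = φ − θ_1 − θ_2 = -29.9935° (wrapped to (-180°,180°])

149.997 134.997 -29.993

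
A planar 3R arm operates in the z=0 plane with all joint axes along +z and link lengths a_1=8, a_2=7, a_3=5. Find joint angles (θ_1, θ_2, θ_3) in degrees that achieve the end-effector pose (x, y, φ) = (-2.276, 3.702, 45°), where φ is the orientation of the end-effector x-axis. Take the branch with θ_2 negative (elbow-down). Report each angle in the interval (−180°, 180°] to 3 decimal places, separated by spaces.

-123.283 -135.002 -56.715

wrist centre = target − a_3·(cos φ, sin φ) = (-5.8115, 0.1665)
cos θ_2 = (33.8016−8²−7²)/(2·8·7) = -0.7071; θ_2 = -135.0017° (elbow-down)
β = atan2(0.1665,-5.8115) = 178.3593°; ψ = atan2(-4.9496,3.0501) = -58.3573°
θ_1 = β − ψ = 236.7165°
θ_3 = φ − θ_1 − θ_2 = -56.7148° (wrapped to (-180°,180°])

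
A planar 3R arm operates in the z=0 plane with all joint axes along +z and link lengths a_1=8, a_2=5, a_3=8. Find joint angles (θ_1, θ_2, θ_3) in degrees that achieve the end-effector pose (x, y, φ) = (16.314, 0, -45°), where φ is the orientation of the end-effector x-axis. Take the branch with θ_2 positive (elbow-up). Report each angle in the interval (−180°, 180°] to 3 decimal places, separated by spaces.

wrist centre = target − a_3·(cos φ, sin φ) = (10.6571, 5.6569)
cos θ_2 = (145.5748−8²−5²)/(2·8·5) = 0.7072; θ_2 = 44.9937° (elbow-up)
β = atan2(5.6569,10.6571) = 27.9595°; ψ = atan2(3.5351,11.5359) = 17.0375°
θ_1 = β − ψ = 10.9220°
θ_3 = φ − θ_1 − θ_2 = -100.9157° (wrapped to (-180°,180°])

10.922 44.994 -100.916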